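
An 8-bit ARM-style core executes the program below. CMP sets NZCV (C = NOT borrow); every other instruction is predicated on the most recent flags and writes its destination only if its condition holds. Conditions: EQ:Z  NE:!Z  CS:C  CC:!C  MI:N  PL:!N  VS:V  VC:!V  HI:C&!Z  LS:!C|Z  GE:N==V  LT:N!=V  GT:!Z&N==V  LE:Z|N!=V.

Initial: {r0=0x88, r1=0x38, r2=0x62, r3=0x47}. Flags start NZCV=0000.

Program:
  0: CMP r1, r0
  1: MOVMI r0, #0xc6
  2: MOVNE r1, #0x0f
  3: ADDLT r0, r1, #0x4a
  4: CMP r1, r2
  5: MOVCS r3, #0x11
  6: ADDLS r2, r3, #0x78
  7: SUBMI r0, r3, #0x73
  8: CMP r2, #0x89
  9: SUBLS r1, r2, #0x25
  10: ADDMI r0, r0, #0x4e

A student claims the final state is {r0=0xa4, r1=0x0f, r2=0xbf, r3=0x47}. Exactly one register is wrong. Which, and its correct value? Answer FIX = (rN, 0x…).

[0] flags=1001 → (cmp)
[1] flags=1001 MI?T → r0=0xc6
[2] flags=1001 NE?T → r1=0x0f
[3] flags=1001 LT?F → skip
[4] flags=1000 → (cmp)
[5] flags=1000 CS?F → skip
[6] flags=1000 LS?T → r2=0xbf
[7] flags=1000 MI?T → r0=0xd4
[8] flags=0010 → (cmp)
[9] flags=0010 LS?F → skip
[10] flags=0010 MI?F → skip

FIX = (r0, 0xd4)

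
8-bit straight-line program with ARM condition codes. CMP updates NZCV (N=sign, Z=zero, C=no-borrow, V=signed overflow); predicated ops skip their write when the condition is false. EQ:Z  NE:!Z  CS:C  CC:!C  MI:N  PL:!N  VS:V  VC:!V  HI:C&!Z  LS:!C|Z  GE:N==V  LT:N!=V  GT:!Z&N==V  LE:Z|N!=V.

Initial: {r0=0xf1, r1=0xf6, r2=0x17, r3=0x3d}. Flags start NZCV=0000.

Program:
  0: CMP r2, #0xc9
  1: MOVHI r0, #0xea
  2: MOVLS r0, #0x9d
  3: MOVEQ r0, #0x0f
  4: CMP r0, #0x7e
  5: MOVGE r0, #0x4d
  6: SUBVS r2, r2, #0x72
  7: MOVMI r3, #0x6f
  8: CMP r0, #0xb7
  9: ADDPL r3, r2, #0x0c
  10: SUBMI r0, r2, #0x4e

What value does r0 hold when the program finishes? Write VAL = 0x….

0: ✓ CMP  NZCV=0000
1: · MOVHI
2: ✓ MOVLS  r0←0x9d
3: · MOVEQ
4: ✓ CMP  NZCV=0011
5: · MOVGE
6: ✓ SUBVS  r2←0xa5
7: · MOVMI
8: ✓ CMP  NZCV=1000
9: · ADDPL
10: ✓ SUBMI  r0←0x57

VAL = 0x57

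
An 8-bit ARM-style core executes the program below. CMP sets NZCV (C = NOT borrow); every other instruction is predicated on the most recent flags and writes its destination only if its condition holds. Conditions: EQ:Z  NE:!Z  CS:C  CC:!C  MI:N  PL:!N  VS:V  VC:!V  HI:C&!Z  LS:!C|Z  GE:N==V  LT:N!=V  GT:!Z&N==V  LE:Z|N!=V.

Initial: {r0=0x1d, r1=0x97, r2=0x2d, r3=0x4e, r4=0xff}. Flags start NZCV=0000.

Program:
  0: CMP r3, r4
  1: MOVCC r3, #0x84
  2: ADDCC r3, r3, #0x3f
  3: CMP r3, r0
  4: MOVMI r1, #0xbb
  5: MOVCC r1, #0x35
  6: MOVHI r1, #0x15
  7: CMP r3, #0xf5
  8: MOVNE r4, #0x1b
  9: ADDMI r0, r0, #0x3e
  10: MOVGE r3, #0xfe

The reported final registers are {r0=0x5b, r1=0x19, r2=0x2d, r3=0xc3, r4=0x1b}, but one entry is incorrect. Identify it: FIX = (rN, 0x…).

FIX = (r1, 0x15)

0: ✓ CMP  NZCV=0000
1: ✓ MOVCC  r3←0x84
2: ✓ ADDCC  r3←0xc3
3: ✓ CMP  NZCV=1010
4: ✓ MOVMI  r1←0xbb
5: · MOVCC
6: ✓ MOVHI  r1←0x15
7: ✓ CMP  NZCV=1000
8: ✓ MOVNE  r4←0x1b
9: ✓ ADDMI  r0←0x5b
10: · MOVGE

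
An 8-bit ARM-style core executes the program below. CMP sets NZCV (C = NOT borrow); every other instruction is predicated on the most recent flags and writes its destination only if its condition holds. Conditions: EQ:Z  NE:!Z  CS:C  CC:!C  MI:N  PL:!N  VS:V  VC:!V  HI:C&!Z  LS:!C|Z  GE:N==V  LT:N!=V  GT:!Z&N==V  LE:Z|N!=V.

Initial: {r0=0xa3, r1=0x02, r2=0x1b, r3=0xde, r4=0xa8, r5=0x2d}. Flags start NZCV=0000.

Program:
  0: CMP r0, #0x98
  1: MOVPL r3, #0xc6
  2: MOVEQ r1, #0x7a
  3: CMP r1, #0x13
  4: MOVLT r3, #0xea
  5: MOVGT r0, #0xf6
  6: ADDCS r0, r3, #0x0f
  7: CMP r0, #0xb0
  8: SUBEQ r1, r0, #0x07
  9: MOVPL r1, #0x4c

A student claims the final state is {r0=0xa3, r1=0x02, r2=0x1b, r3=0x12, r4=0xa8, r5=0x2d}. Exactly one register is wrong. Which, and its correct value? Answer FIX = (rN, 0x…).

0: ✓ CMP  NZCV=0010
1: ✓ MOVPL  r3←0xc6
2: · MOVEQ
3: ✓ CMP  NZCV=1000
4: ✓ MOVLT  r3←0xea
5: · MOVGT
6: · ADDCS
7: ✓ CMP  NZCV=1000
8: · SUBEQ
9: · MOVPL

FIX = (r3, 0xea)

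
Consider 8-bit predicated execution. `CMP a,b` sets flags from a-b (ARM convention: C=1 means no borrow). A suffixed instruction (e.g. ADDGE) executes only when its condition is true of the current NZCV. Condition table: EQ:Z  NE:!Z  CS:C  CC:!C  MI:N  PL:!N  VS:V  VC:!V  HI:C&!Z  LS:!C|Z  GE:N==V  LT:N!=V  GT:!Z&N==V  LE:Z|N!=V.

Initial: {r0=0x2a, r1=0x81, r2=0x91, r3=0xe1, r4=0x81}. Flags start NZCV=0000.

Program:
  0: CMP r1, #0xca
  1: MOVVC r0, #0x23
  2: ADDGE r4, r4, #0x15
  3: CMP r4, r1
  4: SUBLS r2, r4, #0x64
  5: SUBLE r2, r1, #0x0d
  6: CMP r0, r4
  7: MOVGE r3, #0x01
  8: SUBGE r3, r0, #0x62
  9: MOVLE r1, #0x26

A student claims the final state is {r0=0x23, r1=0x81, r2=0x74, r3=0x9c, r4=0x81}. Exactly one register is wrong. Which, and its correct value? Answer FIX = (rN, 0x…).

0: ✓ CMP  NZCV=1000
1: ✓ MOVVC  r0←0x23
2: · ADDGE
3: ✓ CMP  NZCV=0110
4: ✓ SUBLS  r2←0x1d
5: ✓ SUBLE  r2←0x74
6: ✓ CMP  NZCV=1001
7: ✓ MOVGE  r3←0x01
8: ✓ SUBGE  r3←0xc1
9: · MOVLE

FIX = (r3, 0xc1)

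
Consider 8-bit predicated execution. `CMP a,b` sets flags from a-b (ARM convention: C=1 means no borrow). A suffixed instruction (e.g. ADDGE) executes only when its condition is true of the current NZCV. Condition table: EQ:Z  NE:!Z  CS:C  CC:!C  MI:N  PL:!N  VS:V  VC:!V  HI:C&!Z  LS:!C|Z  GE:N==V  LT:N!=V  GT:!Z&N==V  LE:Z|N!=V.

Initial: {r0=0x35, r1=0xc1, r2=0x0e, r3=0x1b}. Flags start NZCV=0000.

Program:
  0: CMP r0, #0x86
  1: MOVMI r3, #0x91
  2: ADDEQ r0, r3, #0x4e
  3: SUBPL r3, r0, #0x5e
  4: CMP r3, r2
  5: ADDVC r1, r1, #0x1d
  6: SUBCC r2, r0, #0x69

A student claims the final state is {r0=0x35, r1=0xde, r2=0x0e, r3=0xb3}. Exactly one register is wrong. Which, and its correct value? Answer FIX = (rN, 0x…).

FIX = (r3, 0x91)

0: ✓ CMP  NZCV=1001
1: ✓ MOVMI  r3←0x91
2: · ADDEQ
3: · SUBPL
4: ✓ CMP  NZCV=1010
5: ✓ ADDVC  r1←0xde
6: · SUBCC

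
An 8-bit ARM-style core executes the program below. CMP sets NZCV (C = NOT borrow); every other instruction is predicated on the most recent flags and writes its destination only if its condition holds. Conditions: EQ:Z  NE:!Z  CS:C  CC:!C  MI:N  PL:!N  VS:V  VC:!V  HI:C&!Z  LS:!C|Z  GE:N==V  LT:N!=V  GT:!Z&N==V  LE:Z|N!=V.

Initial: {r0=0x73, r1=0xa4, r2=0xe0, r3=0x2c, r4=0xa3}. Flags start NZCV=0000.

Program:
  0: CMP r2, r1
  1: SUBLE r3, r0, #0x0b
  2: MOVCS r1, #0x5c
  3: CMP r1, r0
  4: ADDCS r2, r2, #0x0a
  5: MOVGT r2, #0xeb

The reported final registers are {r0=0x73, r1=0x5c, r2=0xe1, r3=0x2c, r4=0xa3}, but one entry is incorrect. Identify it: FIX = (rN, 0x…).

FIX = (r2, 0xe0)

0: ✓ CMP  NZCV=0010
1: · SUBLE
2: ✓ MOVCS  r1←0x5c
3: ✓ CMP  NZCV=1000
4: · ADDCS
5: · MOVGT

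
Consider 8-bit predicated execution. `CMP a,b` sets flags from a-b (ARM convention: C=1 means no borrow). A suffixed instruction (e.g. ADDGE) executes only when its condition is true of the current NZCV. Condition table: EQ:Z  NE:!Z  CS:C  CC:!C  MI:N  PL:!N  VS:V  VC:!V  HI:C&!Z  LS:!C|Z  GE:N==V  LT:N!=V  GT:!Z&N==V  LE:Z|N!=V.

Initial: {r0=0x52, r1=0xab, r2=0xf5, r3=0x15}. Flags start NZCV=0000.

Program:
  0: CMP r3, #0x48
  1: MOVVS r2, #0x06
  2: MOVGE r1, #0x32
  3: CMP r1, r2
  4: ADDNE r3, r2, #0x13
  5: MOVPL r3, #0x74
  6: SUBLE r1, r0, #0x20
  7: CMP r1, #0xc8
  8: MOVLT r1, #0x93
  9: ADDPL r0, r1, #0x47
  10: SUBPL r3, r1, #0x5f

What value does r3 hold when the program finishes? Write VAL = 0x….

VAL = 0xd3

[0] flags=1000 → (cmp)
[1] flags=1000 VS?F → skip
[2] flags=1000 GE?F → skip
[3] flags=1000 → (cmp)
[4] flags=1000 NE?T → r3=0x08
[5] flags=1000 PL?F → skip
[6] flags=1000 LE?T → r1=0x32
[7] flags=0000 → (cmp)
[8] flags=0000 LT?F → skip
[9] flags=0000 PL?T → r0=0x79
[10] flags=0000 PL?T → r3=0xd3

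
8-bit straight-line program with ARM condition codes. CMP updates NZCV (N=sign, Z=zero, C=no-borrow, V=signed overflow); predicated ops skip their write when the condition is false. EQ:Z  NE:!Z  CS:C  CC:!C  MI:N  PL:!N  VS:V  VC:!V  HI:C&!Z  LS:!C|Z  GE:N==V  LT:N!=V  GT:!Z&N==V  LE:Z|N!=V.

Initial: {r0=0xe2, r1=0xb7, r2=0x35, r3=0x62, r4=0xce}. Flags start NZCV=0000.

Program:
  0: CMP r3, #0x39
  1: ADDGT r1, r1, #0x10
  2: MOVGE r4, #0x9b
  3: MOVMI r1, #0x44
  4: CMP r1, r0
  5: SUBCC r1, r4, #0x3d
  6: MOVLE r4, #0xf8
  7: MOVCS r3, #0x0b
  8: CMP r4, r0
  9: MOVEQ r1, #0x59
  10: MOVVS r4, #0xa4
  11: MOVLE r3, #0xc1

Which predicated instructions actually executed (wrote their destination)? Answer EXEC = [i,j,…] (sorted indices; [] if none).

[0] flags=0010 → (cmp)
[1] flags=0010 GT?T → r1=0xc7
[2] flags=0010 GE?T → r4=0x9b
[3] flags=0010 MI?F → skip
[4] flags=1000 → (cmp)
[5] flags=1000 CC?T → r1=0x5e
[6] flags=1000 LE?T → r4=0xf8
[7] flags=1000 CS?F → skip
[8] flags=0010 → (cmp)
[9] flags=0010 EQ?F → skip
[10] flags=0010 VS?F → skip
[11] flags=0010 LE?F → skip

EXEC = [1,2,5,6]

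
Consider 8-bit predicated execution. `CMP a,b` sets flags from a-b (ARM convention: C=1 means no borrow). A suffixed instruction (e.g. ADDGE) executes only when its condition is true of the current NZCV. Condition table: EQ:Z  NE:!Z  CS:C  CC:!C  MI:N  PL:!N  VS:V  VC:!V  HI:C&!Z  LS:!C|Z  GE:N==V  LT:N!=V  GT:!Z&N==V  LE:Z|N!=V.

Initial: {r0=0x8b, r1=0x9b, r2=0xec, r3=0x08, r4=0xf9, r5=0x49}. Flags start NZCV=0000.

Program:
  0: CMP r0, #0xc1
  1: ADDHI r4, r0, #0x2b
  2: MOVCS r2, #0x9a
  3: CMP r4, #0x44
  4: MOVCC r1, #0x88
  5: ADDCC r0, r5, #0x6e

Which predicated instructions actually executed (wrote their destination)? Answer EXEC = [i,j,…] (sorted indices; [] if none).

0: ✓ CMP  NZCV=1000
1: · ADDHI
2: · MOVCS
3: ✓ CMP  NZCV=1010
4: · MOVCC
5: · ADDCC

EXEC = []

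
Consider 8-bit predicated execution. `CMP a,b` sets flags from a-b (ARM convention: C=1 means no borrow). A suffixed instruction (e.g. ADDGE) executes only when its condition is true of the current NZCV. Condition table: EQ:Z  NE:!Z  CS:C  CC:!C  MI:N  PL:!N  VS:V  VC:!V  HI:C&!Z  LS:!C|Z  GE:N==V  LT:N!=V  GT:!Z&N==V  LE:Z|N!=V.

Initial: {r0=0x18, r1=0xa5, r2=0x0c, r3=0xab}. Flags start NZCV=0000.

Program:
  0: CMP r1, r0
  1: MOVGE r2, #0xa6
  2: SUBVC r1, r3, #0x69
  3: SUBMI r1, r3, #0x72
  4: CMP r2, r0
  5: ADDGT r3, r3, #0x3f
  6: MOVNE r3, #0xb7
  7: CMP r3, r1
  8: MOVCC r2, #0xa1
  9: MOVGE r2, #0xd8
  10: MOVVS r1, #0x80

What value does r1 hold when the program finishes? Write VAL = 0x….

[0] flags=1010 → (cmp)
[1] flags=1010 GE?F → skip
[2] flags=1010 VC?T → r1=0x42
[3] flags=1010 MI?T → r1=0x39
[4] flags=1000 → (cmp)
[5] flags=1000 GT?F → skip
[6] flags=1000 NE?T → r3=0xb7
[7] flags=0011 → (cmp)
[8] flags=0011 CC?F → skip
[9] flags=0011 GE?F → skip
[10] flags=0011 VS?T → r1=0x80

VAL = 0x80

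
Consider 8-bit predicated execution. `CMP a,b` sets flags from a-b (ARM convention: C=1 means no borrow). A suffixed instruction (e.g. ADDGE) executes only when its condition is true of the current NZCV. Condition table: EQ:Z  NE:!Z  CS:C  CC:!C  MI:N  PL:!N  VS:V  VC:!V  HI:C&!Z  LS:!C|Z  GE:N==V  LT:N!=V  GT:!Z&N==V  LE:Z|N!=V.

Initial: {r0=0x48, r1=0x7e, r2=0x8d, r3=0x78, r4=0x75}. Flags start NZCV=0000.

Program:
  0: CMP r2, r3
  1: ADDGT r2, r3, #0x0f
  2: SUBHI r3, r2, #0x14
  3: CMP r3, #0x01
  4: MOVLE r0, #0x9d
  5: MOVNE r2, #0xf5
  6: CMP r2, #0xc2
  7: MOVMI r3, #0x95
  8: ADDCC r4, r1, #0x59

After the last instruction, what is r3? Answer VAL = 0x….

VAL = 0x79

[0] flags=0011 → (cmp)
[1] flags=0011 GT?F → skip
[2] flags=0011 HI?T → r3=0x79
[3] flags=0010 → (cmp)
[4] flags=0010 LE?F → skip
[5] flags=0010 NE?T → r2=0xf5
[6] flags=0010 → (cmp)
[7] flags=0010 MI?F → skip
[8] flags=0010 CC?F → skip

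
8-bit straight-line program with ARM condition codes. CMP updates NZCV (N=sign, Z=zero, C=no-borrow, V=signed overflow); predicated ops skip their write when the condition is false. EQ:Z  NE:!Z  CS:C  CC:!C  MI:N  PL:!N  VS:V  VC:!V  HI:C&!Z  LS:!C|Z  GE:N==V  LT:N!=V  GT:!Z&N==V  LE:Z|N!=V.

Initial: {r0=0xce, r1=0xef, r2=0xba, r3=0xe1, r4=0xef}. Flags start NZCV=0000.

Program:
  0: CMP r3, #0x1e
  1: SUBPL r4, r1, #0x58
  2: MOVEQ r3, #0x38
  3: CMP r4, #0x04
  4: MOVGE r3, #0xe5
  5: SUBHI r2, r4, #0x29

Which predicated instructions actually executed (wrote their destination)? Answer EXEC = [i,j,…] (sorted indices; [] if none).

EXEC = [5]

[0] flags=1010 → (cmp)
[1] flags=1010 PL?F → skip
[2] flags=1010 EQ?F → skip
[3] flags=1010 → (cmp)
[4] flags=1010 GE?F → skip
[5] flags=1010 HI?T → r2=0xc6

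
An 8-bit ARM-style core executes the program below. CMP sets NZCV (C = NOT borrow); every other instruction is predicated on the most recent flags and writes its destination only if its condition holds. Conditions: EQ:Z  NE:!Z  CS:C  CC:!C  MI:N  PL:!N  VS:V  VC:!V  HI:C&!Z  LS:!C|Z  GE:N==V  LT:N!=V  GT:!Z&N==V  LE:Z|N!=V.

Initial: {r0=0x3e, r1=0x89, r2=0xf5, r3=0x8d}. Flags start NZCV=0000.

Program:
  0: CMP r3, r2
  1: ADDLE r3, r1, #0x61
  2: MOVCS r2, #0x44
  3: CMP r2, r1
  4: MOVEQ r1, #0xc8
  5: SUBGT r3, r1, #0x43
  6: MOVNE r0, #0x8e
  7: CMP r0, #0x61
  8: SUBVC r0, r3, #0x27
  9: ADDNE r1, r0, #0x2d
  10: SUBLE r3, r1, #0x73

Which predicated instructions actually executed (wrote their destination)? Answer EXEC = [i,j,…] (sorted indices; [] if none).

0: ✓ CMP  NZCV=1000
1: ✓ ADDLE  r3←0xea
2: · MOVCS
3: ✓ CMP  NZCV=0010
4: · MOVEQ
5: ✓ SUBGT  r3←0x46
6: ✓ MOVNE  r0←0x8e
7: ✓ CMP  NZCV=0011
8: · SUBVC
9: ✓ ADDNE  r1←0xbb
10: ✓ SUBLE  r3←0x48

EXEC = [1,5,6,9,10]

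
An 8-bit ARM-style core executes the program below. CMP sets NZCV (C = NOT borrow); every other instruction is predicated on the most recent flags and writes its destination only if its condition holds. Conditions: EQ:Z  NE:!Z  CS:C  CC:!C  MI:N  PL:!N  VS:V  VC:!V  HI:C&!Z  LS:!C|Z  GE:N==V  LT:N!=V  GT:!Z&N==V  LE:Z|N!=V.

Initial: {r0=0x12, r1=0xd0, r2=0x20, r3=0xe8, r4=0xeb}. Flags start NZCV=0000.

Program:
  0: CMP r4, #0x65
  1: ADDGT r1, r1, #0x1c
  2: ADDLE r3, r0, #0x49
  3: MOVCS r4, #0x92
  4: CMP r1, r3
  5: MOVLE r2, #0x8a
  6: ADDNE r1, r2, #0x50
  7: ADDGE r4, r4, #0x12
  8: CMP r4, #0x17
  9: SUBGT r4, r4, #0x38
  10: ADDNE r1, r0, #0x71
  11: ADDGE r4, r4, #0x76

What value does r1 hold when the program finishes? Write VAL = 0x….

VAL = 0x83

[0] flags=1010 → (cmp)
[1] flags=1010 GT?F → skip
[2] flags=1010 LE?T → r3=0x5b
[3] flags=1010 CS?T → r4=0x92
[4] flags=0011 → (cmp)
[5] flags=0011 LE?T → r2=0x8a
[6] flags=0011 NE?T → r1=0xda
[7] flags=0011 GE?F → skip
[8] flags=0011 → (cmp)
[9] flags=0011 GT?F → skip
[10] flags=0011 NE?T → r1=0x83
[11] flags=0011 GE?F → skip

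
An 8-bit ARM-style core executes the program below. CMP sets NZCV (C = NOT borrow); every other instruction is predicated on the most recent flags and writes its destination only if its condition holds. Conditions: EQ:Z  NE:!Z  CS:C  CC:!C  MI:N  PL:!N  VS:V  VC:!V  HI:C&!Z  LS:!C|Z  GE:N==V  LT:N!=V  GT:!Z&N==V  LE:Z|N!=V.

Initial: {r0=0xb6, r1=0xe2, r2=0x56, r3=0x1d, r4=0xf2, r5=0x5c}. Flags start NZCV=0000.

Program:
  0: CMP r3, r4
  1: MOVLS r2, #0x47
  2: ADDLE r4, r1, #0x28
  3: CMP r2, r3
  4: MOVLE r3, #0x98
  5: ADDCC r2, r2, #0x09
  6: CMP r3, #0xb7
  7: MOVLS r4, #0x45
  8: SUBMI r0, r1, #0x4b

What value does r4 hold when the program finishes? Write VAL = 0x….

[0] flags=0000 → (cmp)
[1] flags=0000 LS?T → r2=0x47
[2] flags=0000 LE?F → skip
[3] flags=0010 → (cmp)
[4] flags=0010 LE?F → skip
[5] flags=0010 CC?F → skip
[6] flags=0000 → (cmp)
[7] flags=0000 LS?T → r4=0x45
[8] flags=0000 MI?F → skip

VAL = 0x45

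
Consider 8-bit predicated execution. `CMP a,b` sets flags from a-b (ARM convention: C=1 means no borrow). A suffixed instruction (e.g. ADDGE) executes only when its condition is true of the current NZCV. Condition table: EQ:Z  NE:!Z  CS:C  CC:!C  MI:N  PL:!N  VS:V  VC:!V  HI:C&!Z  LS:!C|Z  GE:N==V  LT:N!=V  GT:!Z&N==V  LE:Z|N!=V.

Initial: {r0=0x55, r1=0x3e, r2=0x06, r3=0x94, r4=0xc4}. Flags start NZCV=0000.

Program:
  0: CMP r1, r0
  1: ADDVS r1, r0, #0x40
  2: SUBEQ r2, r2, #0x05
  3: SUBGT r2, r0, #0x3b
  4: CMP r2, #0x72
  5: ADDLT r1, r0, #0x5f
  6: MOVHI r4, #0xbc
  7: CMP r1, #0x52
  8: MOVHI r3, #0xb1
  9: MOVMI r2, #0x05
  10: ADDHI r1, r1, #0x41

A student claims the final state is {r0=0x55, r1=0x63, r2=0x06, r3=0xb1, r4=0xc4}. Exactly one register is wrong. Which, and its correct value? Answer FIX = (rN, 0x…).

FIX = (r1, 0xf5)

[0] flags=1000 → (cmp)
[1] flags=1000 VS?F → skip
[2] flags=1000 EQ?F → skip
[3] flags=1000 GT?F → skip
[4] flags=1000 → (cmp)
[5] flags=1000 LT?T → r1=0xb4
[6] flags=1000 HI?F → skip
[7] flags=0011 → (cmp)
[8] flags=0011 HI?T → r3=0xb1
[9] flags=0011 MI?F → skip
[10] flags=0011 HI?T → r1=0xf5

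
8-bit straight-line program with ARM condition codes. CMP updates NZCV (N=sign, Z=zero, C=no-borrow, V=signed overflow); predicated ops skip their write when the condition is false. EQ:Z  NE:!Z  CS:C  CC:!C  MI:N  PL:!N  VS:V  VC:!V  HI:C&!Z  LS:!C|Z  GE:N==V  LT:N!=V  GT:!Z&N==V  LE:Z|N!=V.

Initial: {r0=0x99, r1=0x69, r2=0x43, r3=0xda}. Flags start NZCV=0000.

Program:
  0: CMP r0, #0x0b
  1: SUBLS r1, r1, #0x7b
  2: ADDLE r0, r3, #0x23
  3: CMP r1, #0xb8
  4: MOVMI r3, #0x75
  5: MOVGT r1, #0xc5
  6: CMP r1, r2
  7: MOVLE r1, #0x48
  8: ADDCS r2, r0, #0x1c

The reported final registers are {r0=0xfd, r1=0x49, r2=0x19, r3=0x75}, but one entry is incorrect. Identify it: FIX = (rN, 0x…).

[0] flags=1010 → (cmp)
[1] flags=1010 LS?F → skip
[2] flags=1010 LE?T → r0=0xfd
[3] flags=1001 → (cmp)
[4] flags=1001 MI?T → r3=0x75
[5] flags=1001 GT?T → r1=0xc5
[6] flags=1010 → (cmp)
[7] flags=1010 LE?T → r1=0x48
[8] flags=1010 CS?T → r2=0x19

FIX = (r1, 0x48)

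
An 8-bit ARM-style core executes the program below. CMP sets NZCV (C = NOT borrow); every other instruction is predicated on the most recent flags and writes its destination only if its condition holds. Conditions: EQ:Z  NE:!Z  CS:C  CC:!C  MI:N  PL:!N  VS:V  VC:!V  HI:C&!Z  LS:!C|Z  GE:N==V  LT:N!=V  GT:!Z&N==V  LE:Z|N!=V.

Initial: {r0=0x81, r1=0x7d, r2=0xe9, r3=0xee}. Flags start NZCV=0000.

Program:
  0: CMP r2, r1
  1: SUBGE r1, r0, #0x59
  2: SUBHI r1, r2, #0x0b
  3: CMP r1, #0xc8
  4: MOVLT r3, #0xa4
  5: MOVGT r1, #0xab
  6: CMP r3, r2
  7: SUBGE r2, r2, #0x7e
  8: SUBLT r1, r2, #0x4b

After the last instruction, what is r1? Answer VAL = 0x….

VAL = 0xab

[0] flags=0011 → (cmp)
[1] flags=0011 GE?F → skip
[2] flags=0011 HI?T → r1=0xde
[3] flags=0010 → (cmp)
[4] flags=0010 LT?F → skip
[5] flags=0010 GT?T → r1=0xab
[6] flags=0010 → (cmp)
[7] flags=0010 GE?T → r2=0x6b
[8] flags=0010 LT?F → skip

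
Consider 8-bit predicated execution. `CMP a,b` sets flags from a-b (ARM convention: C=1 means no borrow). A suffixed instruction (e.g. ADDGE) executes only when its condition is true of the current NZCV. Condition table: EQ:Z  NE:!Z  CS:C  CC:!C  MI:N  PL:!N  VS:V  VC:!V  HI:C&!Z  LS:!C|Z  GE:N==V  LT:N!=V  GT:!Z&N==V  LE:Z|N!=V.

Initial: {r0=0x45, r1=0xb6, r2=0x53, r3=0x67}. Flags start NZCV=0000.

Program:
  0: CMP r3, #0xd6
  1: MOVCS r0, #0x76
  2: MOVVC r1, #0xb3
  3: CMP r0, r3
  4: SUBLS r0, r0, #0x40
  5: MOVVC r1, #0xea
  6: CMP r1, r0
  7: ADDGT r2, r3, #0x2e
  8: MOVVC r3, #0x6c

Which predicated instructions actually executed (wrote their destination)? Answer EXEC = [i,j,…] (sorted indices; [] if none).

EXEC = [4,5,8]

0: ✓ CMP  NZCV=1001
1: · MOVCS
2: · MOVVC
3: ✓ CMP  NZCV=1000
4: ✓ SUBLS  r0←0x05
5: ✓ MOVVC  r1←0xea
6: ✓ CMP  NZCV=1010
7: · ADDGT
8: ✓ MOVVC  r3←0x6c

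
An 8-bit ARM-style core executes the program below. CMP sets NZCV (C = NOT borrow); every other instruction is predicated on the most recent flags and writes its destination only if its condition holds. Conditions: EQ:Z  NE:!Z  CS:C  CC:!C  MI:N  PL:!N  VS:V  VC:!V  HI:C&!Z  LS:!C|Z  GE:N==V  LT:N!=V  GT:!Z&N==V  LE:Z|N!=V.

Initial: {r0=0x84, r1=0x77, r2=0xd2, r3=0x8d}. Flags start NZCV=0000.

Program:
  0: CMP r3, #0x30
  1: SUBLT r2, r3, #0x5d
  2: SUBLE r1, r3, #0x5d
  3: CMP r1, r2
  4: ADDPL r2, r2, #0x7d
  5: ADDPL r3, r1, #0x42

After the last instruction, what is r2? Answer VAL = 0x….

VAL = 0xad

[0] flags=0011 → (cmp)
[1] flags=0011 LT?T → r2=0x30
[2] flags=0011 LE?T → r1=0x30
[3] flags=0110 → (cmp)
[4] flags=0110 PL?T → r2=0xad
[5] flags=0110 PL?T → r3=0x72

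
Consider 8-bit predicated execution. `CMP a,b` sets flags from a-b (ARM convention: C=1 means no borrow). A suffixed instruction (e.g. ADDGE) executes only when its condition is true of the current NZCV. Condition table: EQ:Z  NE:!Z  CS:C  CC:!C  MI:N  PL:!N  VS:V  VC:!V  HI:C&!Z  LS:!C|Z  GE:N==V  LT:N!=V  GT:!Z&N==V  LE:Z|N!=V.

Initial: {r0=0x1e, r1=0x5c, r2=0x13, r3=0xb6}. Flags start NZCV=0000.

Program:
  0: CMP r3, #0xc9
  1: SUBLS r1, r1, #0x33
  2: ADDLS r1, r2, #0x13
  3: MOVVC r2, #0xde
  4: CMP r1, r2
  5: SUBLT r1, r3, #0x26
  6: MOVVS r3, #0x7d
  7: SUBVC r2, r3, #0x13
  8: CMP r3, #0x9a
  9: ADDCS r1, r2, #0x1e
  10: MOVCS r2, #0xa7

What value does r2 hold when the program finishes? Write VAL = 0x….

0: ✓ CMP  NZCV=1000
1: ✓ SUBLS  r1←0x29
2: ✓ ADDLS  r1←0x26
3: ✓ MOVVC  r2←0xde
4: ✓ CMP  NZCV=0000
5: · SUBLT
6: · MOVVS
7: ✓ SUBVC  r2←0xa3
8: ✓ CMP  NZCV=0010
9: ✓ ADDCS  r1←0xc1
10: ✓ MOVCS  r2←0xa7

VAL = 0xa7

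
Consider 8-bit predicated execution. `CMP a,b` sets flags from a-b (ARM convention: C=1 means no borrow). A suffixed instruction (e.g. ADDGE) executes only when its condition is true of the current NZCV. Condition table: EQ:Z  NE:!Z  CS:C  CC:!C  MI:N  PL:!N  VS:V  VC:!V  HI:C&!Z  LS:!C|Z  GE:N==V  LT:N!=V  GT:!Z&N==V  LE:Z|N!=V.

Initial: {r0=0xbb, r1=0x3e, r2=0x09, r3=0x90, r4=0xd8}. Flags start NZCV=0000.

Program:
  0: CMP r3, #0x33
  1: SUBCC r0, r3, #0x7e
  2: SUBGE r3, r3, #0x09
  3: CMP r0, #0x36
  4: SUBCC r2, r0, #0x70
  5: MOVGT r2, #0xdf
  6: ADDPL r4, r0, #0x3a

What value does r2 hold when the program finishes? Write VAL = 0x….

0: ✓ CMP  NZCV=0011
1: · SUBCC
2: · SUBGE
3: ✓ CMP  NZCV=1010
4: · SUBCC
5: · MOVGT
6: · ADDPL

VAL = 0x09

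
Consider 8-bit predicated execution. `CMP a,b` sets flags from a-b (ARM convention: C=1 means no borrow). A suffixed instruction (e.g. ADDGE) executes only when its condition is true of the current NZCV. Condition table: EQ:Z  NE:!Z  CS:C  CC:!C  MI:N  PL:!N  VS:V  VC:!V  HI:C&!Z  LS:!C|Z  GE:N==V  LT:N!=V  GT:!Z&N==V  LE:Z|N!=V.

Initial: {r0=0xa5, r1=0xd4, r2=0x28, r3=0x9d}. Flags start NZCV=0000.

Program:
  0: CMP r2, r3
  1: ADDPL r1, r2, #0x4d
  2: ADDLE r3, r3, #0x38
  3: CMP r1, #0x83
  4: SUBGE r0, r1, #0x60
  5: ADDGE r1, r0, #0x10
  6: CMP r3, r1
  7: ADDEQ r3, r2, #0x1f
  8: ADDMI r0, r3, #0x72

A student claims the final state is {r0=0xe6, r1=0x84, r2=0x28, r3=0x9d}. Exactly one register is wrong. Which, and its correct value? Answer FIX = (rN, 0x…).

[0] flags=1001 → (cmp)
[1] flags=1001 PL?F → skip
[2] flags=1001 LE?F → skip
[3] flags=0010 → (cmp)
[4] flags=0010 GE?T → r0=0x74
[5] flags=0010 GE?T → r1=0x84
[6] flags=0010 → (cmp)
[7] flags=0010 EQ?F → skip
[8] flags=0010 MI?F → skip

FIX = (r0, 0x74)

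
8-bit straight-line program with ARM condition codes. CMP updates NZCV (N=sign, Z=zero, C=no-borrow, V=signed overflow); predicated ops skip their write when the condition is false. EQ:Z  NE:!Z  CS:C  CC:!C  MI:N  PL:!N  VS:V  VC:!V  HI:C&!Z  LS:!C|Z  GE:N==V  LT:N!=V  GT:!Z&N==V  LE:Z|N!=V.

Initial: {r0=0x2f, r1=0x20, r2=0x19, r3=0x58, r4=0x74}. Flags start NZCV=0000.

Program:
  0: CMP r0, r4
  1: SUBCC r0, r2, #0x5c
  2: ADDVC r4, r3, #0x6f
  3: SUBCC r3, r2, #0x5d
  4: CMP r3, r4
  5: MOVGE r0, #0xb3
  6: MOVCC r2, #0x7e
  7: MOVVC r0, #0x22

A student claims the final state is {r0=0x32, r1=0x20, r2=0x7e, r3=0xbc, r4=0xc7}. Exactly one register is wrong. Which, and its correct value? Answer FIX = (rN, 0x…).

0: ✓ CMP  NZCV=1000
1: ✓ SUBCC  r0←0xbd
2: ✓ ADDVC  r4←0xc7
3: ✓ SUBCC  r3←0xbc
4: ✓ CMP  NZCV=1000
5: · MOVGE
6: ✓ MOVCC  r2←0x7e
7: ✓ MOVVC  r0←0x22

FIX = (r0, 0x22)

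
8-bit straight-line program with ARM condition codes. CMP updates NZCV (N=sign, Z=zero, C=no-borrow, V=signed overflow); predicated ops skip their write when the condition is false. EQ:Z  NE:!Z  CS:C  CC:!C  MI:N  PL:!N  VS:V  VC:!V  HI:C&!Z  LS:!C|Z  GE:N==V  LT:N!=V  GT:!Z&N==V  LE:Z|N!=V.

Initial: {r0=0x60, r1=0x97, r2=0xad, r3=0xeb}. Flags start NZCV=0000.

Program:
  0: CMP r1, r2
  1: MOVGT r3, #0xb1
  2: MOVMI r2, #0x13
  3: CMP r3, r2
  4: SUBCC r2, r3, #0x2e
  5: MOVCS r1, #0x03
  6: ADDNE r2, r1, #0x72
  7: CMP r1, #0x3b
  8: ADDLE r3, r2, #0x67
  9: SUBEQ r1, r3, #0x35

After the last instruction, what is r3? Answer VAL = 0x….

[0] flags=1000 → (cmp)
[1] flags=1000 GT?F → skip
[2] flags=1000 MI?T → r2=0x13
[3] flags=1010 → (cmp)
[4] flags=1010 CC?F → skip
[5] flags=1010 CS?T → r1=0x03
[6] flags=1010 NE?T → r2=0x75
[7] flags=1000 → (cmp)
[8] flags=1000 LE?T → r3=0xdc
[9] flags=1000 EQ?F → skip

VAL = 0xdc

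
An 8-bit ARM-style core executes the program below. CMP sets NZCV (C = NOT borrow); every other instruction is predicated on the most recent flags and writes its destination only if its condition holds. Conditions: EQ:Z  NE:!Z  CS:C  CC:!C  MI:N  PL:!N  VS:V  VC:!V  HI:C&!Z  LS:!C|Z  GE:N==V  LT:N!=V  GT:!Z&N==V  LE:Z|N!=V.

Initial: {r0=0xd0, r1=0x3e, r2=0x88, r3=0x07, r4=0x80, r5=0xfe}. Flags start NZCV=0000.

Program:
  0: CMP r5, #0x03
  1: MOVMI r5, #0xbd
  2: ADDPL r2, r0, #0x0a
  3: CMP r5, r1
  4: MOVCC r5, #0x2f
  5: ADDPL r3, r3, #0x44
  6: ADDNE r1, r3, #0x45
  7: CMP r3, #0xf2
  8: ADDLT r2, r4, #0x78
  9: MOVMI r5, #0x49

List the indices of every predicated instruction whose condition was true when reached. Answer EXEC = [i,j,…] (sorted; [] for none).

[0] flags=1010 → (cmp)
[1] flags=1010 MI?T → r5=0xbd
[2] flags=1010 PL?F → skip
[3] flags=0011 → (cmp)
[4] flags=0011 CC?F → skip
[5] flags=0011 PL?T → r3=0x4b
[6] flags=0011 NE?T → r1=0x90
[7] flags=0000 → (cmp)
[8] flags=0000 LT?F → skip
[9] flags=0000 MI?F → skip

EXEC = [1,5,6]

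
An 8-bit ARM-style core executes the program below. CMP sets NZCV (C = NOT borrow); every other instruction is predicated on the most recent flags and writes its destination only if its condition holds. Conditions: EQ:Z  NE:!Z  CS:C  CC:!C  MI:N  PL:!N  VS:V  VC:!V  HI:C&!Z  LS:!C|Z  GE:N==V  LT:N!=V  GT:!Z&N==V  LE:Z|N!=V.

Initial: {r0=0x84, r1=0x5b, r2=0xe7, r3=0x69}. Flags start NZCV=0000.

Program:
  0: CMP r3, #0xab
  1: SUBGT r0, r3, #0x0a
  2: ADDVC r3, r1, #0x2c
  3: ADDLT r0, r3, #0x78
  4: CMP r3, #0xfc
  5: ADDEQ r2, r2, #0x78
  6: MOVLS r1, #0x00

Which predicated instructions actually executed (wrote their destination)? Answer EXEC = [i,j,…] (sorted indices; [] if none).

[0] flags=1001 → (cmp)
[1] flags=1001 GT?T → r0=0x5f
[2] flags=1001 VC?F → skip
[3] flags=1001 LT?F → skip
[4] flags=0000 → (cmp)
[5] flags=0000 EQ?F → skip
[6] flags=0000 LS?T → r1=0x00

EXEC = [1,6]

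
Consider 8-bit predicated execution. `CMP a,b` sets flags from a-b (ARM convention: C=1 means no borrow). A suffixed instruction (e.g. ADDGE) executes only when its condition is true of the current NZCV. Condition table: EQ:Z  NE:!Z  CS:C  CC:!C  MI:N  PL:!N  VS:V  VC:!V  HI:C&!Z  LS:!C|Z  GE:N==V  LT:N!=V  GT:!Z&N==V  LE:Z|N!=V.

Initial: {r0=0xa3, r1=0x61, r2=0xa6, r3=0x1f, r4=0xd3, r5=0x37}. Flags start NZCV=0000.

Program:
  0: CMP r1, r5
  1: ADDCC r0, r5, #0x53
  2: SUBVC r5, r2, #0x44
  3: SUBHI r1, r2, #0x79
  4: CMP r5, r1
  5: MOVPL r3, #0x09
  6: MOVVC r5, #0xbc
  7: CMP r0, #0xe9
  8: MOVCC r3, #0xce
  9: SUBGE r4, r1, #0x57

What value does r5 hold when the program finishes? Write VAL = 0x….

0: ✓ CMP  NZCV=0010
1: · ADDCC
2: ✓ SUBVC  r5←0x62
3: ✓ SUBHI  r1←0x2d
4: ✓ CMP  NZCV=0010
5: ✓ MOVPL  r3←0x09
6: ✓ MOVVC  r5←0xbc
7: ✓ CMP  NZCV=1000
8: ✓ MOVCC  r3←0xce
9: · SUBGE

VAL = 0xbc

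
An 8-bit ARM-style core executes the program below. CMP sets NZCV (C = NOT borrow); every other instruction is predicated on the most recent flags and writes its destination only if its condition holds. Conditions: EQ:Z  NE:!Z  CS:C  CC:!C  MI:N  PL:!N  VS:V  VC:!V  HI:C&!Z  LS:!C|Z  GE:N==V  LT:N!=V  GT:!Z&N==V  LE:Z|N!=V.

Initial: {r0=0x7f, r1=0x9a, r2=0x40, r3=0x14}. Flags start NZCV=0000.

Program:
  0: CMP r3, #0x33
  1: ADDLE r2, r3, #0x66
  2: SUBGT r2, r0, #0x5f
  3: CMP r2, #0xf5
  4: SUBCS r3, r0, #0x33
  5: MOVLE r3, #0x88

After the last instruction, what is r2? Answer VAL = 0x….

0: ✓ CMP  NZCV=1000
1: ✓ ADDLE  r2←0x7a
2: · SUBGT
3: ✓ CMP  NZCV=1001
4: · SUBCS
5: · MOVLE

VAL = 0x7a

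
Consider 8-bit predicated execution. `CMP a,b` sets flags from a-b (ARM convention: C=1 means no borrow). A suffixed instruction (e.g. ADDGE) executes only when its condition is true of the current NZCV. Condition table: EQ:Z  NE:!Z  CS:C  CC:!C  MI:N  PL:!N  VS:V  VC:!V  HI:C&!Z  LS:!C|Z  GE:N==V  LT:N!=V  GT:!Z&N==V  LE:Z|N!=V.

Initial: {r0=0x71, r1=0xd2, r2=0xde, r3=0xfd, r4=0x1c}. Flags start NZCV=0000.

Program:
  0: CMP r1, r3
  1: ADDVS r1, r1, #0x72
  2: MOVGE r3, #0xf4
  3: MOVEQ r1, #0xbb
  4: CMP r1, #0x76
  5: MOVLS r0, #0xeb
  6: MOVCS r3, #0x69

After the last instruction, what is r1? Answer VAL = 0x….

VAL = 0xd2

0: ✓ CMP  NZCV=1000
1: · ADDVS
2: · MOVGE
3: · MOVEQ
4: ✓ CMP  NZCV=0011
5: · MOVLS
6: ✓ MOVCS  r3←0x69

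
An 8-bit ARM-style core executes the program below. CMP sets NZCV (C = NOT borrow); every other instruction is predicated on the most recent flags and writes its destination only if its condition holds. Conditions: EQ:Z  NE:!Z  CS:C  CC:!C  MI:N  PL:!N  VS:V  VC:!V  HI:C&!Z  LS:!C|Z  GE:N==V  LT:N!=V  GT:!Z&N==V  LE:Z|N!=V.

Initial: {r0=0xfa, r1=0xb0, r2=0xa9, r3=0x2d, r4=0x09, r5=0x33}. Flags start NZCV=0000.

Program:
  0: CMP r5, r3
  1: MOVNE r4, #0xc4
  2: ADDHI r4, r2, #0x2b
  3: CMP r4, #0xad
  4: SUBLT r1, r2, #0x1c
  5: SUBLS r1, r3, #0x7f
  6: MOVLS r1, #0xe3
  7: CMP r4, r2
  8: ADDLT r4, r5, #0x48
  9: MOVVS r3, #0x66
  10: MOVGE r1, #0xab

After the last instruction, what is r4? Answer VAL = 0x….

VAL = 0xd4

[0] flags=0010 → (cmp)
[1] flags=0010 NE?T → r4=0xc4
[2] flags=0010 HI?T → r4=0xd4
[3] flags=0010 → (cmp)
[4] flags=0010 LT?F → skip
[5] flags=0010 LS?F → skip
[6] flags=0010 LS?F → skip
[7] flags=0010 → (cmp)
[8] flags=0010 LT?F → skip
[9] flags=0010 VS?F → skip
[10] flags=0010 GE?T → r1=0xab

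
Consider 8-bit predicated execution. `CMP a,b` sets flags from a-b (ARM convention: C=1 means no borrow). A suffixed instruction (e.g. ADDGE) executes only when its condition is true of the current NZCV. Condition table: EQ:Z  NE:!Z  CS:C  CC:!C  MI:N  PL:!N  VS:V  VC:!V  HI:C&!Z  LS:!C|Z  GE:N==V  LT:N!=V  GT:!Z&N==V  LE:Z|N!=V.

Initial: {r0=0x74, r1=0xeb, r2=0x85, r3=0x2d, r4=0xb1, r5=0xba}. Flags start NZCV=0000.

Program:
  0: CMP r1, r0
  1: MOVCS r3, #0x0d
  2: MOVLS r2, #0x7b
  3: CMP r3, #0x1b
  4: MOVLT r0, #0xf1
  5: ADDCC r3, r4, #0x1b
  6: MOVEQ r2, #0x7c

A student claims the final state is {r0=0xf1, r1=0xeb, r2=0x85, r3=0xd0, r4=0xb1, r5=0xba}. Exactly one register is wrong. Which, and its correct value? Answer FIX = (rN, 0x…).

FIX = (r3, 0xcc)

[0] flags=0011 → (cmp)
[1] flags=0011 CS?T → r3=0x0d
[2] flags=0011 LS?F → skip
[3] flags=1000 → (cmp)
[4] flags=1000 LT?T → r0=0xf1
[5] flags=1000 CC?T → r3=0xcc
[6] flags=1000 EQ?F → skip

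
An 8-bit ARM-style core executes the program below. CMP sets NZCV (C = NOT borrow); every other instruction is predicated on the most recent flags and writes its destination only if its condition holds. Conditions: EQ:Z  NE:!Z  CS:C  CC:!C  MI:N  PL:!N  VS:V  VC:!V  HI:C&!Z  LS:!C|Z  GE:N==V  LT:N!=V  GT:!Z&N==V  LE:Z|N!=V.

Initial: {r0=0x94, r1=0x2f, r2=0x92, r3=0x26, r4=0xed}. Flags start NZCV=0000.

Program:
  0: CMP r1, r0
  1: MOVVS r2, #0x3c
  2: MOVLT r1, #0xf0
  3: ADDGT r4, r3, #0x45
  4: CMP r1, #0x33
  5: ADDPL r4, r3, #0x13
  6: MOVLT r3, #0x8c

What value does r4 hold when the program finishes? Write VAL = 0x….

0: ✓ CMP  NZCV=1001
1: ✓ MOVVS  r2←0x3c
2: · MOVLT
3: ✓ ADDGT  r4←0x6b
4: ✓ CMP  NZCV=1000
5: · ADDPL
6: ✓ MOVLT  r3←0x8c

VAL = 0x6b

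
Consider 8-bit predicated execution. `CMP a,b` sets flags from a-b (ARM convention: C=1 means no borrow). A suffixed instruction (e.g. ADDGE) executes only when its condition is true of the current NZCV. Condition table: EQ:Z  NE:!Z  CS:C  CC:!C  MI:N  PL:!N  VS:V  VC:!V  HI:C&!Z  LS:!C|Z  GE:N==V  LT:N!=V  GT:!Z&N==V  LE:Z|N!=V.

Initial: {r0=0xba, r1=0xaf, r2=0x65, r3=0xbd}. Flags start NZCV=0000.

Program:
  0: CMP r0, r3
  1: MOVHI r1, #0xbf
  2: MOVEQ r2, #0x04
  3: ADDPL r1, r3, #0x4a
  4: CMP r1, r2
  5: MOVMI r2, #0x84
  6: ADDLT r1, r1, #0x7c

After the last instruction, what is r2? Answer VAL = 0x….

0: ✓ CMP  NZCV=1000
1: · MOVHI
2: · MOVEQ
3: · ADDPL
4: ✓ CMP  NZCV=0011
5: · MOVMI
6: ✓ ADDLT  r1←0x2b

VAL = 0x65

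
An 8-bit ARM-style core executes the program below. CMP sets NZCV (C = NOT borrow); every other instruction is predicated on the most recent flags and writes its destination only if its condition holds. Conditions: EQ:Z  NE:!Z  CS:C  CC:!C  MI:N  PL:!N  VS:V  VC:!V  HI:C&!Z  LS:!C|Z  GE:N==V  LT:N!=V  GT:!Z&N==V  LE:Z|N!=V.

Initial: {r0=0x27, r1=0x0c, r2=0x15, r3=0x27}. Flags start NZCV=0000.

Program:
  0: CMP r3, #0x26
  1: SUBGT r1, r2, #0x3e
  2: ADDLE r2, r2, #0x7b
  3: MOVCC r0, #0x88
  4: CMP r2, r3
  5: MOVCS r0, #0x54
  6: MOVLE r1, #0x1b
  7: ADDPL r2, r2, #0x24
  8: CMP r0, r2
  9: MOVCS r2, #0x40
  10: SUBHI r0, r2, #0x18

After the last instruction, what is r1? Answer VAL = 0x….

0: ✓ CMP  NZCV=0010
1: ✓ SUBGT  r1←0xd7
2: · ADDLE
3: · MOVCC
4: ✓ CMP  NZCV=1000
5: · MOVCS
6: ✓ MOVLE  r1←0x1b
7: · ADDPL
8: ✓ CMP  NZCV=0010
9: ✓ MOVCS  r2←0x40
10: ✓ SUBHI  r0←0x28

VAL = 0x1b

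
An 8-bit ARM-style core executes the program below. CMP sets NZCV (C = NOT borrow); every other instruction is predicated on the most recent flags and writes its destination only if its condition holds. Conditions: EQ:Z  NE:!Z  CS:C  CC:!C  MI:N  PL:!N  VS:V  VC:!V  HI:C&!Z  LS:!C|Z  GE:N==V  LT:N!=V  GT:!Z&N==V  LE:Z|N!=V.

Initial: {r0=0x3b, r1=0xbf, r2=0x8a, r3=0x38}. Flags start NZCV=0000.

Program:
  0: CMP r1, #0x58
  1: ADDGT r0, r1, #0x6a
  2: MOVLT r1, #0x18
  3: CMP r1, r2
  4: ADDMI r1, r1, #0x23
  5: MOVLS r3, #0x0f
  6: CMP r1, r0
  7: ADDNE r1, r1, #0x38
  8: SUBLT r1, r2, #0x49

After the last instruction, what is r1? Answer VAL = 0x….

0: ✓ CMP  NZCV=0011
1: · ADDGT
2: ✓ MOVLT  r1←0x18
3: ✓ CMP  NZCV=1001
4: ✓ ADDMI  r1←0x3b
5: ✓ MOVLS  r3←0x0f
6: ✓ CMP  NZCV=0110
7: · ADDNE
8: · SUBLT

VAL = 0x3b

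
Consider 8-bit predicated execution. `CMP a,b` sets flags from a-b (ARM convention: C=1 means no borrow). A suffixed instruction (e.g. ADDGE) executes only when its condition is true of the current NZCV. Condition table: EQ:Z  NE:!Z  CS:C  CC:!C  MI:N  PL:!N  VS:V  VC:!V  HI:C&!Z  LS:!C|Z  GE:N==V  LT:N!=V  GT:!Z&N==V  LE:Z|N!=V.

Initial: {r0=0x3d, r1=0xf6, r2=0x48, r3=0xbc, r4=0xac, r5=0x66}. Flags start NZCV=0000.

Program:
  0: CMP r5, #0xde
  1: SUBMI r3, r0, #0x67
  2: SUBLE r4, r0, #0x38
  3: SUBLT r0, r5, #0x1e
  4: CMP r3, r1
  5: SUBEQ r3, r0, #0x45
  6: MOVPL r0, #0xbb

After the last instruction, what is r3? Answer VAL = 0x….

VAL = 0xd6

0: ✓ CMP  NZCV=1001
1: ✓ SUBMI  r3←0xd6
2: · SUBLE
3: · SUBLT
4: ✓ CMP  NZCV=1000
5: · SUBEQ
6: · MOVPL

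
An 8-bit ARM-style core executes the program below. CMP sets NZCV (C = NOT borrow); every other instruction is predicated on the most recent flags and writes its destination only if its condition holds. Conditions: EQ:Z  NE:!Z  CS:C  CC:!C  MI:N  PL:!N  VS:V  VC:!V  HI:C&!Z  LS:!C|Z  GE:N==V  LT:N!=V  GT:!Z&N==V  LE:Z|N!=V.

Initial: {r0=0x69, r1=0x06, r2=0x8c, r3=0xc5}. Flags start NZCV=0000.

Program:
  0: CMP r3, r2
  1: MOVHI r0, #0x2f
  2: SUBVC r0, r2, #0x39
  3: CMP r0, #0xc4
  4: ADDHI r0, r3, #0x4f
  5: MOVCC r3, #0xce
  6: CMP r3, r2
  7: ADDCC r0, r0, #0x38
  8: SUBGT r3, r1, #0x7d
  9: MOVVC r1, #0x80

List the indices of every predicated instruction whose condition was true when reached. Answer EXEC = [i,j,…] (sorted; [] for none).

EXEC = [1,2,5,8,9]

0: ✓ CMP  NZCV=0010
1: ✓ MOVHI  r0←0x2f
2: ✓ SUBVC  r0←0x53
3: ✓ CMP  NZCV=1001
4: · ADDHI
5: ✓ MOVCC  r3←0xce
6: ✓ CMP  NZCV=0010
7: · ADDCC
8: ✓ SUBGT  r3←0x89
9: ✓ MOVVC  r1←0x80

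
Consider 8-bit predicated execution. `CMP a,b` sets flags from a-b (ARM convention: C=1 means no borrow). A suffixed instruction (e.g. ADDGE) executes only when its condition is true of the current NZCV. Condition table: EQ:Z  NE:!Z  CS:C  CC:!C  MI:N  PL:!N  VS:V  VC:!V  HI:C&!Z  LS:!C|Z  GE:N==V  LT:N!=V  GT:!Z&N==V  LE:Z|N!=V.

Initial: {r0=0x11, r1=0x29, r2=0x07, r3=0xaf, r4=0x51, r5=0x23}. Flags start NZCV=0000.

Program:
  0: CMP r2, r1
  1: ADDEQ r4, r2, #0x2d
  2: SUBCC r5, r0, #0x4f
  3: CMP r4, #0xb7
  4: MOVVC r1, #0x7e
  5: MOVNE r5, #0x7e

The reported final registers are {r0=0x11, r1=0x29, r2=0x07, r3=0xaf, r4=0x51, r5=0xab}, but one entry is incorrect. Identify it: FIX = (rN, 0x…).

0: ✓ CMP  NZCV=1000
1: · ADDEQ
2: ✓ SUBCC  r5←0xc2
3: ✓ CMP  NZCV=1001
4: · MOVVC
5: ✓ MOVNE  r5←0x7e

FIX = (r5, 0x7e)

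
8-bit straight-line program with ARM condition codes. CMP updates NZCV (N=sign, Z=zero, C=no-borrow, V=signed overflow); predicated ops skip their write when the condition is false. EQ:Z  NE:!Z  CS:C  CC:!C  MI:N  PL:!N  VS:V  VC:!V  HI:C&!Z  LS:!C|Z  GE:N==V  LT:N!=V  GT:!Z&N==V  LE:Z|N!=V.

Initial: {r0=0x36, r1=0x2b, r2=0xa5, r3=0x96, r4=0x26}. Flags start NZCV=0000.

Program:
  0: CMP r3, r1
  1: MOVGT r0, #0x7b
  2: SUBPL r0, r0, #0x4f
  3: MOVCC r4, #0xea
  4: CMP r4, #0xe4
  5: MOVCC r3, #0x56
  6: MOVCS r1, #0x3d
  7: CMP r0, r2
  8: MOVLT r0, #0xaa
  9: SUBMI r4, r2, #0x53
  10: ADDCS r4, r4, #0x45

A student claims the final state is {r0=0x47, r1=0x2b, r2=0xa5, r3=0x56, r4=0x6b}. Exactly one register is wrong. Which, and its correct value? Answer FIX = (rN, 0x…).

0: ✓ CMP  NZCV=0011
1: · MOVGT
2: ✓ SUBPL  r0←0xe7
3: · MOVCC
4: ✓ CMP  NZCV=0000
5: ✓ MOVCC  r3←0x56
6: · MOVCS
7: ✓ CMP  NZCV=0010
8: · MOVLT
9: · SUBMI
10: ✓ ADDCS  r4←0x6b

FIX = (r0, 0xe7)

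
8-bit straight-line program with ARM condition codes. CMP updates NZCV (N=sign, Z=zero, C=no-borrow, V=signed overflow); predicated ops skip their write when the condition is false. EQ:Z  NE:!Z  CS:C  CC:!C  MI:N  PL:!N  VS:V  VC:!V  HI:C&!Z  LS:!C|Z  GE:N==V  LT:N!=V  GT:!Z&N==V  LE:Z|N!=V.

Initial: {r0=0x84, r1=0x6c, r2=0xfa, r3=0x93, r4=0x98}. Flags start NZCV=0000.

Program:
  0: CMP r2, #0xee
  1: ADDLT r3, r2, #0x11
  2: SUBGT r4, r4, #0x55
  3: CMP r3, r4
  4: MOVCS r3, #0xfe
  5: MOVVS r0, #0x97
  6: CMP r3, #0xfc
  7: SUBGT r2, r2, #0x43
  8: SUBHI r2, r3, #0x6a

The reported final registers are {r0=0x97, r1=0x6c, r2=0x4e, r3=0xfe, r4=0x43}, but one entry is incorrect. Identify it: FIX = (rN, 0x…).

0: ✓ CMP  NZCV=0010
1: · ADDLT
2: ✓ SUBGT  r4←0x43
3: ✓ CMP  NZCV=0011
4: ✓ MOVCS  r3←0xfe
5: ✓ MOVVS  r0←0x97
6: ✓ CMP  NZCV=0010
7: ✓ SUBGT  r2←0xb7
8: ✓ SUBHI  r2←0x94

FIX = (r2, 0x94)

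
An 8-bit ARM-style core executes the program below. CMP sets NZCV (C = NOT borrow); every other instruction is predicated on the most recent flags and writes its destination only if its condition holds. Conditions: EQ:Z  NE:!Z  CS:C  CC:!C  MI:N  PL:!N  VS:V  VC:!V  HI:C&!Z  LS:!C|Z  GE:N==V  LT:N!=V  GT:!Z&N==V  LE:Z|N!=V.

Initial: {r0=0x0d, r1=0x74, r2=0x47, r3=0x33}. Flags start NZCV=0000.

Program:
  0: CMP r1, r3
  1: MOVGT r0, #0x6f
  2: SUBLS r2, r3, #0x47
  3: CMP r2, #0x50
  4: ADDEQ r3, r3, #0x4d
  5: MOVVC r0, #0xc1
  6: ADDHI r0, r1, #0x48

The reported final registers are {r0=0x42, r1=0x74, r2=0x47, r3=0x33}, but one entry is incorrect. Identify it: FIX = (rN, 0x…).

0: ✓ CMP  NZCV=0010
1: ✓ MOVGT  r0←0x6f
2: · SUBLS
3: ✓ CMP  NZCV=1000
4: · ADDEQ
5: ✓ MOVVC  r0←0xc1
6: · ADDHI

FIX = (r0, 0xc1)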